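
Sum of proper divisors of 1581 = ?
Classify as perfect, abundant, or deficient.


Proper divisors: 1, 3, 17, 31, 51, 93, 527
Sum = 1 + 3 + 17 + 31 + 51 + 93 + 527 = 723
723 < 1581 → deficient

s(1581) = 723 (deficient)


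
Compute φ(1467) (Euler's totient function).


1467 = 3^2 × 163
Prime factors: 3, 163
φ(1467) = 1467 × (1-1/3) × (1-1/163)
= 1467 × 2/3 × 162/163 = 972

φ(1467) = 972


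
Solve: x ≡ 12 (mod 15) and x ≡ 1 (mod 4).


M = 15*4 = 60
M1 = M/15 = 4, M2 = M/4 = 15
M1^(-1) mod 15 = 4, M2^(-1) mod 4 = 3
x = 12*4*4 + 1*15*3 = 237
237 mod 60 = 57
Check: 57 mod 15 = 12 ✓, 57 mod 4 = 1 ✓

x ≡ 57 (mod 60)


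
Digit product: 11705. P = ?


1 × 1 × 7 × 0 × 5 = 0


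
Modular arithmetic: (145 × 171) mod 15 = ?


145 × 171 = 24795
24795 mod 15 = 0


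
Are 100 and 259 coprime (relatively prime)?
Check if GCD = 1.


Euclidean algorithm:
259 = 2 * 100 + 59
100 = 1 * 59 + 41
59 = 1 * 41 + 18
41 = 2 * 18 + 5
18 = 3 * 5 + 3
5 = 1 * 3 + 2
3 = 1 * 2 + 1
2 = 2 * 1 + 0
GCD(100, 259) = 1

Yes, coprime (GCD = 1)


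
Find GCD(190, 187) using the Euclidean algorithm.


190 = 1 * 187 + 3
187 = 62 * 3 + 1
3 = 3 * 1 + 0
GCD = 1


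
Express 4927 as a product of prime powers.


4927 / 13 = 379
379 / 379 = 1
4927 = 13 × 379


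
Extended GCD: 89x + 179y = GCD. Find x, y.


Tabular extended Euclidean (each row: r = 89*s + 179*t):
r=89, s=1, t=0
r=179, s=0, t=1
q=0: r=89, s=1, t=0   [89*(1) + 179*(0) = 89]
q=2: r=1, s=-2, t=1   [89*(-2) + 179*(1) = 1]
q=89: r=0, s=179, t=-89   [89*(179) + 179*(-89) = 0]
GCD = 1; from the row with r=1: x=-2, y=1
Check: 89*(-2) + 179*(1) = -178 + 179 = 1

GCD = 1, x = -2, y = 1


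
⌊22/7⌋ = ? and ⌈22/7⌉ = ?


22/7 = 3.1429
floor = 3
ceil = 4

floor = 3, ceil = 4


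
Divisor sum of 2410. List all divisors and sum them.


Divisors of 2410: 1, 2, 5, 10, 241, 482, 1205, 2410
Sum = 1 + 2 + 5 + 10 + 241 + 482 + 1205 + 2410 = 4356

σ(2410) = 4356


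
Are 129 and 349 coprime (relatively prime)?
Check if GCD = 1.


Euclidean algorithm:
349 = 2 * 129 + 91
129 = 1 * 91 + 38
91 = 2 * 38 + 15
38 = 2 * 15 + 8
15 = 1 * 8 + 7
8 = 1 * 7 + 1
7 = 7 * 1 + 0
GCD(129, 349) = 1

Yes, coprime (GCD = 1)


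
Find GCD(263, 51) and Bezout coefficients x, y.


Tabular extended Euclidean (each row: r = 263*s + 51*t):
r=263, s=1, t=0
r=51, s=0, t=1
q=5: r=8, s=1, t=-5   [263*(1) + 51*(-5) = 8]
q=6: r=3, s=-6, t=31   [263*(-6) + 51*(31) = 3]
q=2: r=2, s=13, t=-67   [263*(13) + 51*(-67) = 2]
q=1: r=1, s=-19, t=98   [263*(-19) + 51*(98) = 1]
q=2: r=0, s=51, t=-263   [263*(51) + 51*(-263) = 0]
GCD = 1; from the row with r=1: x=-19, y=98
Check: 263*(-19) + 51*(98) = -4997 + 4998 = 1

GCD = 1, x = -19, y = 98


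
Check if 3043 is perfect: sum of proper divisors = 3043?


Proper divisors of 3043: 1, 17, 179
Sum = 1 + 17 + 179 = 197

No, 3043 is not perfect (197 ≠ 3043)


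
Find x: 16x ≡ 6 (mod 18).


GCD(16, 18) = 2 divides 6
Divide: 8x ≡ 3 (mod 9)
x ≡ 6 (mod 9)


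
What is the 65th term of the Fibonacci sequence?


Sequence: 1, 1, 2, 3, 5, 8, 13, 21, 34, 55, 89, 144, 233, 377, 610, 987, 1597, 2584, 4181, 6765, 10946, 17711, 28657, 46368, 75025, 121393, 196418, 317811, 514229, 832040, 1346269, 2178309, 3524578, 5702887, 9227465, 14930352, 24157817, 39088169, 63245986, 102334155, 165580141, 267914296, 433494437, 701408733, 1134903170, 1836311903, 2971215073, 4807526976, 7778742049, 12586269025, 20365011074, 32951280099, 53316291173, 86267571272, 139583862445, 225851433717, 365435296162, 591286729879, 956722026041, 1548008755920, 2504730781961, 4052739537881, 6557470319842, 10610209857723, 17167680177565
F(65) = 17167680177565


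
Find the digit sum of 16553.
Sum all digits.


1 + 6 + 5 + 5 + 3 = 20


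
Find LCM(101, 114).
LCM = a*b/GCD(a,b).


GCD(101, 114) = 1
LCM = 101*114/1 = 11514/1 = 11514

LCM = 11514


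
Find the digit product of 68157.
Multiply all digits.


6 × 8 × 1 × 5 × 7 = 1680


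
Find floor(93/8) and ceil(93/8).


93/8 = 11.6250
floor = 11
ceil = 12

floor = 11, ceil = 12


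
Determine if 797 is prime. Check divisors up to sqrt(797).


Check divisors up to sqrt(797) = 28.2312
No divisors found.
797 is prime.

Yes, 797 is prime


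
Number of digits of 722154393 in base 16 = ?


722154393 in base 16 = 2B0B3399
Number of digits = 8

8 digits (base 16)


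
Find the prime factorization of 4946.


4946 / 2 = 2473
2473 / 2473 = 1
4946 = 2 × 2473


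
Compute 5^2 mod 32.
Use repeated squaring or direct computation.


5^1 mod 32 = 5
5^2 mod 32 = 25


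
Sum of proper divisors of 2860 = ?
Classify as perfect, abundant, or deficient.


Proper divisors: 1, 2, 4, 5, 10, 11, 13, 20, 22, 26, 44, 52, 55, 65, 110, 130, 143, 220, 260, 286, 572, 715, 1430
Sum = 1 + 2 + 4 + 5 + 10 + 11 + 13 + 20 + 22 + 26 + 44 + 52 + 55 + 65 + 110 + 130 + 143 + 220 + 260 + 286 + 572 + 715 + 1430 = 4196
4196 > 2860 → abundant

s(2860) = 4196 (abundant)


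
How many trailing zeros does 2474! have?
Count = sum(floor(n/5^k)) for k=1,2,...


floor(2474/5) = 494
floor(2474/25) = 98
floor(2474/125) = 19
floor(2474/625) = 3
Total = 614

614 trailing zeros


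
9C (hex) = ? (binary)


9C (base 16) = 156 (decimal)
156 (decimal) = 10011100 (base 2)


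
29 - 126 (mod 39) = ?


29 - 126 = -97
-97 mod 39 = 20


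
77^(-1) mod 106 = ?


Use the extended Euclidean algorithm on (106, 77); each row r = 106*s + 77*t:
r=106, s=1, t=0
r=77, s=0, t=1
q=1: r=29, s=1, t=-1   [106*(1) + 77*(-1) = 29]
q=2: r=19, s=-2, t=3   [106*(-2) + 77*(3) = 19]
q=1: r=10, s=3, t=-4   [106*(3) + 77*(-4) = 10]
q=1: r=9, s=-5, t=7   [106*(-5) + 77*(7) = 9]
q=1: r=1, s=8, t=-11   [106*(8) + 77*(-11) = 1]
q=9: r=0, s=-77, t=106   [106*(-77) + 77*(106) = 0]
GCD = 1 with t = -11, so 77*(-11) ≡ 1 (mod 106)
Inverse = -11 mod 106 = 95
Check: 77 * 95 = 7315 ≡ 1 (mod 106)

77^(-1) ≡ 95 (mod 106)


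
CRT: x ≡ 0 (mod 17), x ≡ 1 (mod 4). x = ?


M = 17*4 = 68
M1 = M/17 = 4, M2 = M/4 = 17
M1^(-1) mod 17 = 13, M2^(-1) mod 4 = 1
x = 0*4*13 + 1*17*1 = 17
17 mod 68 = 17
Check: 17 mod 17 = 0 ✓, 17 mod 4 = 1 ✓

x ≡ 17 (mod 68)


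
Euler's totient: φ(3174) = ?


3174 = 2 × 3 × 23^2
Prime factors: 2, 3, 23
φ(3174) = 3174 × (1-1/2) × (1-1/3) × (1-1/23)
= 3174 × 1/2 × 2/3 × 22/23 = 1012

φ(3174) = 1012


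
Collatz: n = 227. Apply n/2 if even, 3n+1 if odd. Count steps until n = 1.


227 → 682 → 341 → 1024 → 512 → 256 → 128 → 64 → 32 → 16 → 8 → 4 → 2 → 1
Total steps = 13

13 steps


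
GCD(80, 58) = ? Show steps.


80 = 1 * 58 + 22
58 = 2 * 22 + 14
22 = 1 * 14 + 8
14 = 1 * 8 + 6
8 = 1 * 6 + 2
6 = 3 * 2 + 0
GCD = 2


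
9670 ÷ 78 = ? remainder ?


9670 = 78 * 123 + 76
Check: 9594 + 76 = 9670

q = 123, r = 76


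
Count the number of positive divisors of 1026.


1026 = 2^1 × 3^3 × 19^1
d(1026) = (1+1) × (3+1) × (1+1) = 16

16 divisors


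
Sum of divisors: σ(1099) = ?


Divisors of 1099: 1, 7, 157, 1099
Sum = 1 + 7 + 157 + 1099 = 1264

σ(1099) = 1264


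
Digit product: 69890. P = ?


6 × 9 × 8 × 9 × 0 = 0


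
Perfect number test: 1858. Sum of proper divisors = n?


Proper divisors of 1858: 1, 2, 929
Sum = 1 + 2 + 929 = 932

No, 1858 is not perfect (932 ≠ 1858)


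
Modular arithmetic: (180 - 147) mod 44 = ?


180 - 147 = 33
33 mod 44 = 33


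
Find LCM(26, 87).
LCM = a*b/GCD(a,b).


GCD(26, 87) = 1
LCM = 26*87/1 = 2262/1 = 2262

LCM = 2262


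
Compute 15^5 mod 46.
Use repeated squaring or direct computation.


15^1 mod 46 = 15
15^2 mod 46 = 41
15^3 mod 46 = 17
15^4 mod 46 = 25
15^5 mod 46 = 7


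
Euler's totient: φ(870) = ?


870 = 2 × 3 × 5 × 29
Prime factors: 2, 3, 5, 29
φ(870) = 870 × (1-1/2) × (1-1/3) × (1-1/5) × (1-1/29)
= 870 × 1/2 × 2/3 × 4/5 × 28/29 = 224

φ(870) = 224


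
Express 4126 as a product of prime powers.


4126 / 2 = 2063
2063 / 2063 = 1
4126 = 2 × 2063


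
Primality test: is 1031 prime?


Check divisors up to sqrt(1031) = 32.1092
No divisors found.
1031 is prime.

Yes, 1031 is prime


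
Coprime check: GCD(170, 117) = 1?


Euclidean algorithm:
170 = 1 * 117 + 53
117 = 2 * 53 + 11
53 = 4 * 11 + 9
11 = 1 * 9 + 2
9 = 4 * 2 + 1
2 = 2 * 1 + 0
GCD(170, 117) = 1

Yes, coprime (GCD = 1)


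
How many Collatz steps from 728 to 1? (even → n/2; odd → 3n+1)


728 → 364 → 182 → 91 → 274 → 137 → 412 → 206 → 103 → 310 → 155 → 466 → 233 → 700 → 350 → 175 → 526 → 263 → 790 → 395 → 1186 → 593 → 1780 → 890 → 445 → 1336 → 668 → 334 → 167 → 502 → 251 → 754 → 377 → 1132 → 566 → 283 → 850 → 425 → 1276 → 638 → 319 → 958 → 479 → 1438 → 719 → 2158 → 1079 → 3238 → 1619 → 4858 → 2429 → 7288 → 3644 → 1822 → 911 → 2734 → 1367 → 4102 → 2051 → 6154 → 3077 → 9232 → 4616 → 2308 → 1154 → 577 → 1732 → 866 → 433 → 1300 → 650 → 325 → 976 → 488 → 244 → 122 → 61 → 184 → 92 → 46 → 23 → 70 → 35 → 106 → 53 → 160 → 80 → 40 → 20 → 10 → 5 → 16 → 8 → 4 → 2 → 1
Total steps = 95

95 steps


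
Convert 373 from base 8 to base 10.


373 (base 8) = 251 (decimal)
251 (decimal) = 251 (base 10)


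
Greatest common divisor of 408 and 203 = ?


408 = 2 * 203 + 2
203 = 101 * 2 + 1
2 = 2 * 1 + 0
GCD = 1


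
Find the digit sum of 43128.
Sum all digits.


4 + 3 + 1 + 2 + 8 = 18


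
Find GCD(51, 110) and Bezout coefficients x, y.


Tabular extended Euclidean (each row: r = 51*s + 110*t):
r=51, s=1, t=0
r=110, s=0, t=1
q=0: r=51, s=1, t=0   [51*(1) + 110*(0) = 51]
q=2: r=8, s=-2, t=1   [51*(-2) + 110*(1) = 8]
q=6: r=3, s=13, t=-6   [51*(13) + 110*(-6) = 3]
q=2: r=2, s=-28, t=13   [51*(-28) + 110*(13) = 2]
q=1: r=1, s=41, t=-19   [51*(41) + 110*(-19) = 1]
q=2: r=0, s=-110, t=51   [51*(-110) + 110*(51) = 0]
GCD = 1; from the row with r=1: x=41, y=-19
Check: 51*(41) + 110*(-19) = 2091 - 2090 = 1

GCD = 1, x = 41, y = -19


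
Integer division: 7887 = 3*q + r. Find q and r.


7887 = 3 * 2629 + 0
Check: 7887 + 0 = 7887

q = 2629, r = 0


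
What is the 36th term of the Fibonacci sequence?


Sequence: 1, 1, 2, 3, 5, 8, 13, 21, 34, 55, 89, 144, 233, 377, 610, 987, 1597, 2584, 4181, 6765, 10946, 17711, 28657, 46368, 75025, 121393, 196418, 317811, 514229, 832040, 1346269, 2178309, 3524578, 5702887, 9227465, 14930352
F(36) = 14930352


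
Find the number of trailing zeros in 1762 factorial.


floor(1762/5) = 352
floor(1762/25) = 70
floor(1762/125) = 14
floor(1762/625) = 2
Total = 438

438 trailing zeros


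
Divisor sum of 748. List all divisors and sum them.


Divisors of 748: 1, 2, 4, 11, 17, 22, 34, 44, 68, 187, 374, 748
Sum = 1 + 2 + 4 + 11 + 17 + 22 + 34 + 44 + 68 + 187 + 374 + 748 = 1512

σ(748) = 1512


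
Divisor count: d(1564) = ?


1564 = 2^2 × 17^1 × 23^1
d(1564) = (2+1) × (1+1) × (1+1) = 12

12 divisors


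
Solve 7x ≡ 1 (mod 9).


GCD(7, 9) = 1, unique solution
a^(-1) mod 9 = 4
x = 4 * 1 mod 9 = 4

x ≡ 4 (mod 9)


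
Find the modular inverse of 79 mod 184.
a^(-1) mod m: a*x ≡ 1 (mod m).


Use the extended Euclidean algorithm on (184, 79); each row r = 184*s + 79*t:
r=184, s=1, t=0
r=79, s=0, t=1
q=2: r=26, s=1, t=-2   [184*(1) + 79*(-2) = 26]
q=3: r=1, s=-3, t=7   [184*(-3) + 79*(7) = 1]
q=26: r=0, s=79, t=-184   [184*(79) + 79*(-184) = 0]
GCD = 1 with t = 7, so 79*(7) ≡ 1 (mod 184)
Inverse = 7 mod 184 = 7
Check: 79 * 7 = 553 ≡ 1 (mod 184)

79^(-1) ≡ 7 (mod 184)


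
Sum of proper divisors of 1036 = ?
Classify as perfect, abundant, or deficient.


Proper divisors: 1, 2, 4, 7, 14, 28, 37, 74, 148, 259, 518
Sum = 1 + 2 + 4 + 7 + 14 + 28 + 37 + 74 + 148 + 259 + 518 = 1092
1092 > 1036 → abundant

s(1036) = 1092 (abundant)


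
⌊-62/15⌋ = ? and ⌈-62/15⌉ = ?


-62/15 = -4.1333
floor = -5
ceil = -4

floor = -5, ceil = -4


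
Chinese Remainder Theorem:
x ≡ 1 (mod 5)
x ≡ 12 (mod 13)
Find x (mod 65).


M = 5*13 = 65
M1 = M/5 = 13, M2 = M/13 = 5
M1^(-1) mod 5 = 2, M2^(-1) mod 13 = 8
x = 1*13*2 + 12*5*8 = 506
506 mod 65 = 51
Check: 51 mod 5 = 1 ✓, 51 mod 13 = 12 ✓

x ≡ 51 (mod 65)


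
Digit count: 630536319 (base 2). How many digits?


630536319 in base 2 = 100101100101010011100001111111
Number of digits = 30

30 digits (base 2)


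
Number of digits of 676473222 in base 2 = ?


676473222 in base 2 = 101000010100100010100110000110
Number of digits = 30

30 digits (base 2)


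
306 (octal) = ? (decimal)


306 (base 8) = 198 (decimal)
198 (decimal) = 198 (base 10)


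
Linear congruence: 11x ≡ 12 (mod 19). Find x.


GCD(11, 19) = 1, unique solution
a^(-1) mod 19 = 7
x = 7 * 12 mod 19 = 8

x ≡ 8 (mod 19)


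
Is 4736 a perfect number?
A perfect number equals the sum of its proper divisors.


Proper divisors of 4736: 1, 2, 4, 8, 16, 32, 37, 64, 74, 128, 148, 296, 592, 1184, 2368
Sum = 1 + 2 + 4 + 8 + 16 + 32 + 37 + 64 + 74 + 128 + 148 + 296 + 592 + 1184 + 2368 = 4954

No, 4736 is not perfect (4954 ≠ 4736)


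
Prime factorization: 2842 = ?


2842 / 2 = 1421
1421 / 7 = 203
203 / 7 = 29
29 / 29 = 1
2842 = 2 × 7^2 × 29


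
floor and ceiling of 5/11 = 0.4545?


5/11 = 0.4545
floor = 0
ceil = 1

floor = 0, ceil = 1


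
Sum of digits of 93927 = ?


9 + 3 + 9 + 2 + 7 = 30


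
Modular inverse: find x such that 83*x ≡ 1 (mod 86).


Use the extended Euclidean algorithm on (86, 83); each row r = 86*s + 83*t:
r=86, s=1, t=0
r=83, s=0, t=1
q=1: r=3, s=1, t=-1   [86*(1) + 83*(-1) = 3]
q=27: r=2, s=-27, t=28   [86*(-27) + 83*(28) = 2]
q=1: r=1, s=28, t=-29   [86*(28) + 83*(-29) = 1]
q=2: r=0, s=-83, t=86   [86*(-83) + 83*(86) = 0]
GCD = 1 with t = -29, so 83*(-29) ≡ 1 (mod 86)
Inverse = -29 mod 86 = 57
Check: 83 * 57 = 4731 ≡ 1 (mod 86)

83^(-1) ≡ 57 (mod 86)


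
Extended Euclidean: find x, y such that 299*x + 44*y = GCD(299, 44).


Tabular extended Euclidean (each row: r = 299*s + 44*t):
r=299, s=1, t=0
r=44, s=0, t=1
q=6: r=35, s=1, t=-6   [299*(1) + 44*(-6) = 35]
q=1: r=9, s=-1, t=7   [299*(-1) + 44*(7) = 9]
q=3: r=8, s=4, t=-27   [299*(4) + 44*(-27) = 8]
q=1: r=1, s=-5, t=34   [299*(-5) + 44*(34) = 1]
q=8: r=0, s=44, t=-299   [299*(44) + 44*(-299) = 0]
GCD = 1; from the row with r=1: x=-5, y=34
Check: 299*(-5) + 44*(34) = -1495 + 1496 = 1

GCD = 1, x = -5, y = 34


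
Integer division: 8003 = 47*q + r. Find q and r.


8003 = 47 * 170 + 13
Check: 7990 + 13 = 8003

q = 170, r = 13


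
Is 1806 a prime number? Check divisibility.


1806 / 2 = 903 (exact division)
1806 is NOT prime.

No, 1806 is not prime


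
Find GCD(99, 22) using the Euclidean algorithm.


99 = 4 * 22 + 11
22 = 2 * 11 + 0
GCD = 11


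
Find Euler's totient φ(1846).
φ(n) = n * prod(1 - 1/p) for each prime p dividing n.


1846 = 2 × 13 × 71
Prime factors: 2, 13, 71
φ(1846) = 1846 × (1-1/2) × (1-1/13) × (1-1/71)
= 1846 × 1/2 × 12/13 × 70/71 = 840

φ(1846) = 840


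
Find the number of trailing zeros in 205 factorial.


floor(205/5) = 41
floor(205/25) = 8
floor(205/125) = 1
Total = 50

50 trailing zeros


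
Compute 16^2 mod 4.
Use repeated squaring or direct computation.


16^1 mod 4 = 0
16^2 mod 4 = 0


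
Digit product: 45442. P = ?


4 × 5 × 4 × 4 × 2 = 640


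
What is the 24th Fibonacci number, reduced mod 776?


F(k) mod 776 for k=1..24:
1, 1, 2, 3, 5, 8, 13, 21, 34, 55, 89, 144, 233, 377, 610, 211, 45, 256, 301, 557, 82, 639, 721, 584
F(24) mod 776 = 584


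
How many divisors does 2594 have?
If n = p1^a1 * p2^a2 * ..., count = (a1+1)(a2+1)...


2594 = 2^1 × 1297^1
d(2594) = (1+1) × (1+1) = 4

4 divisors


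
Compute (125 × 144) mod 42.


125 × 144 = 18000
18000 mod 42 = 24


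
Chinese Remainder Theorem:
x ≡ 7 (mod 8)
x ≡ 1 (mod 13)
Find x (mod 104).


M = 8*13 = 104
M1 = M/8 = 13, M2 = M/13 = 8
M1^(-1) mod 8 = 5, M2^(-1) mod 13 = 5
x = 7*13*5 + 1*8*5 = 495
495 mod 104 = 79
Check: 79 mod 8 = 7 ✓, 79 mod 13 = 1 ✓

x ≡ 79 (mod 104)


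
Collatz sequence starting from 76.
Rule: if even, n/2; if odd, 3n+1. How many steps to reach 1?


76 → 38 → 19 → 58 → 29 → 88 → 44 → 22 → 11 → 34 → 17 → 52 → 26 → 13 → 40 → 20 → 10 → 5 → 16 → 8 → 4 → 2 → 1
Total steps = 22

22 steps


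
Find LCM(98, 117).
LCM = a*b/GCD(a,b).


GCD(98, 117) = 1
LCM = 98*117/1 = 11466/1 = 11466

LCM = 11466


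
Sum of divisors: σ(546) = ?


Divisors of 546: 1, 2, 3, 6, 7, 13, 14, 21, 26, 39, 42, 78, 91, 182, 273, 546
Sum = 1 + 2 + 3 + 6 + 7 + 13 + 14 + 21 + 26 + 39 + 42 + 78 + 91 + 182 + 273 + 546 = 1344

σ(546) = 1344


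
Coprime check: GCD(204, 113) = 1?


Euclidean algorithm:
204 = 1 * 113 + 91
113 = 1 * 91 + 22
91 = 4 * 22 + 3
22 = 7 * 3 + 1
3 = 3 * 1 + 0
GCD(204, 113) = 1

Yes, coprime (GCD = 1)


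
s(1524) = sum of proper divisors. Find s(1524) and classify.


Proper divisors: 1, 2, 3, 4, 6, 12, 127, 254, 381, 508, 762
Sum = 1 + 2 + 3 + 4 + 6 + 12 + 127 + 254 + 381 + 508 + 762 = 2060
2060 > 1524 → abundant

s(1524) = 2060 (abundant)


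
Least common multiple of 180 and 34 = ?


GCD(180, 34) = 2
LCM = 180*34/2 = 6120/2 = 3060

LCM = 3060


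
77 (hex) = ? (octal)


77 (base 16) = 119 (decimal)
119 (decimal) = 167 (base 8)


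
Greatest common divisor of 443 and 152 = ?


443 = 2 * 152 + 139
152 = 1 * 139 + 13
139 = 10 * 13 + 9
13 = 1 * 9 + 4
9 = 2 * 4 + 1
4 = 4 * 1 + 0
GCD = 1


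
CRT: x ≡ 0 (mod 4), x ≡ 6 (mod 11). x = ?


M = 4*11 = 44
M1 = M/4 = 11, M2 = M/11 = 4
M1^(-1) mod 4 = 3, M2^(-1) mod 11 = 3
x = 0*11*3 + 6*4*3 = 72
72 mod 44 = 28
Check: 28 mod 4 = 0 ✓, 28 mod 11 = 6 ✓

x ≡ 28 (mod 44)


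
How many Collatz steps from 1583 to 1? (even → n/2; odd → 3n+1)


1583 → 4750 → 2375 → 7126 → 3563 → 10690 → 5345 → 16036 → 8018 → 4009 → 12028 → 6014 → 3007 → 9022 → 4511 → 13534 → 6767 → 20302 → 10151 → 30454 → 15227 → 45682 → 22841 → 68524 → 34262 → 17131 → 51394 → 25697 → 77092 → 38546 → 19273 → 57820 → 28910 → 14455 → 43366 → 21683 → 65050 → 32525 → 97576 → 48788 → 24394 → 12197 → 36592 → 18296 → 9148 → 4574 → 2287 → 6862 → 3431 → 10294 → 5147 → 15442 → 7721 → 23164 → 11582 → 5791 → 17374 → 8687 → 26062 → 13031 → 39094 → 19547 → 58642 → 29321 → 87964 → 43982 → 21991 → 65974 → 32987 → 98962 → 49481 → 148444 → 74222 → 37111 → 111334 → 55667 → 167002 → 83501 → 250504 → 125252 → 62626 → 31313 → 93940 → 46970 → 23485 → 70456 → 35228 → 17614 → 8807 → 26422 → 13211 → 39634 → 19817 → 59452 → 29726 → 14863 → 44590 → 22295 → 66886 → 33443 → 100330 → 50165 → 150496 → 75248 → 37624 → 18812 → 9406 → 4703 → 14110 → 7055 → 21166 → 10583 → 31750 → 15875 → 47626 → 23813 → 71440 → 35720 → 17860 → 8930 → 4465 → 13396 → 6698 → 3349 → 10048 → 5024 → 2512 → 1256 → 628 → 314 → 157 → 472 → 236 → 118 → 59 → 178 → 89 → 268 → 134 → 67 → 202 → 101 → 304 → 152 → 76 → 38 → 19 → 58 → 29 → 88 → 44 → 22 → 11 → 34 → 17 → 52 → 26 → 13 → 40 → 20 → 10 → 5 → 16 → 8 → 4 → 2 → 1
Total steps = 166

166 steps


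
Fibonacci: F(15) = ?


Sequence: 1, 1, 2, 3, 5, 8, 13, 21, 34, 55, 89, 144, 233, 377, 610
F(15) = 610


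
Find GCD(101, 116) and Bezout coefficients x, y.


Tabular extended Euclidean (each row: r = 101*s + 116*t):
r=101, s=1, t=0
r=116, s=0, t=1
q=0: r=101, s=1, t=0   [101*(1) + 116*(0) = 101]
q=1: r=15, s=-1, t=1   [101*(-1) + 116*(1) = 15]
q=6: r=11, s=7, t=-6   [101*(7) + 116*(-6) = 11]
q=1: r=4, s=-8, t=7   [101*(-8) + 116*(7) = 4]
q=2: r=3, s=23, t=-20   [101*(23) + 116*(-20) = 3]
q=1: r=1, s=-31, t=27   [101*(-31) + 116*(27) = 1]
q=3: r=0, s=116, t=-101   [101*(116) + 116*(-101) = 0]
GCD = 1; from the row with r=1: x=-31, y=27
Check: 101*(-31) + 116*(27) = -3131 + 3132 = 1

GCD = 1, x = -31, y = 27


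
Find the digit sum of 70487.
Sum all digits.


7 + 0 + 4 + 8 + 7 = 26


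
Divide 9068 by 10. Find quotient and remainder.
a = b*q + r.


9068 = 10 * 906 + 8
Check: 9060 + 8 = 9068

q = 906, r = 8


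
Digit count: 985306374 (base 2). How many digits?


985306374 in base 2 = 111010101110101001010100000110
Number of digits = 30

30 digits (base 2)


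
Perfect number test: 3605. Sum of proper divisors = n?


Proper divisors of 3605: 1, 5, 7, 35, 103, 515, 721
Sum = 1 + 5 + 7 + 35 + 103 + 515 + 721 = 1387

No, 3605 is not perfect (1387 ≠ 3605)


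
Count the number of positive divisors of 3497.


3497 = 13^1 × 269^1
d(3497) = (1+1) × (1+1) = 4

4 divisors


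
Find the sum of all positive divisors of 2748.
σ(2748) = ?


Divisors of 2748: 1, 2, 3, 4, 6, 12, 229, 458, 687, 916, 1374, 2748
Sum = 1 + 2 + 3 + 4 + 6 + 12 + 229 + 458 + 687 + 916 + 1374 + 2748 = 6440

σ(2748) = 6440


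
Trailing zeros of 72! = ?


floor(72/5) = 14
floor(72/25) = 2
Total = 16

16 trailing zeros


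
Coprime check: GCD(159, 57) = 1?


Euclidean algorithm:
159 = 2 * 57 + 45
57 = 1 * 45 + 12
45 = 3 * 12 + 9
12 = 1 * 9 + 3
9 = 3 * 3 + 0
GCD(159, 57) = 3

No, not coprime (GCD = 3)


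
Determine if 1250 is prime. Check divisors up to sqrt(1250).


1250 / 2 = 625 (exact division)
1250 is NOT prime.

No, 1250 is not prime


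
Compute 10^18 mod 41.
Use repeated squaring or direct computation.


10^1 mod 41 = 10
10^2 mod 41 = 18
10^3 mod 41 = 16
10^4 mod 41 = 37
10^5 mod 41 = 1
10^6 mod 41 = 10
10^7 mod 41 = 18
10^8 mod 41 = 16
10^9 mod 41 = 37
10^10 mod 41 = 1
10^11 mod 41 = 10
10^12 mod 41 = 18
10^13 mod 41 = 16
10^14 mod 41 = 37
10^15 mod 41 = 1
10^16 mod 41 = 10
10^17 mod 41 = 18
10^18 mod 41 = 16


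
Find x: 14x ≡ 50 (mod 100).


GCD(14, 100) = 2 divides 50
Divide: 7x ≡ 25 (mod 50)
x ≡ 25 (mod 50)


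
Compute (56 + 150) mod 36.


56 + 150 = 206
206 mod 36 = 26


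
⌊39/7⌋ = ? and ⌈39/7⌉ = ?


39/7 = 5.5714
floor = 5
ceil = 6

floor = 5, ceil = 6


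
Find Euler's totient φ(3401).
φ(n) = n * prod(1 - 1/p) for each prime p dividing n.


3401 = 19 × 179
Prime factors: 19, 179
φ(3401) = 3401 × (1-1/19) × (1-1/179)
= 3401 × 18/19 × 178/179 = 3204

φ(3401) = 3204


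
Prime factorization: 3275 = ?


3275 / 5 = 655
655 / 5 = 131
131 / 131 = 1
3275 = 5^2 × 131


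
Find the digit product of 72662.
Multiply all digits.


7 × 2 × 6 × 6 × 2 = 1008


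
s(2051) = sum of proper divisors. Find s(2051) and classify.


Proper divisors: 1, 7, 293
Sum = 1 + 7 + 293 = 301
301 < 2051 → deficient

s(2051) = 301 (deficient)


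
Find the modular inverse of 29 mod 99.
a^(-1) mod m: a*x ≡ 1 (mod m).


Use the extended Euclidean algorithm on (99, 29); each row r = 99*s + 29*t:
r=99, s=1, t=0
r=29, s=0, t=1
q=3: r=12, s=1, t=-3   [99*(1) + 29*(-3) = 12]
q=2: r=5, s=-2, t=7   [99*(-2) + 29*(7) = 5]
q=2: r=2, s=5, t=-17   [99*(5) + 29*(-17) = 2]
q=2: r=1, s=-12, t=41   [99*(-12) + 29*(41) = 1]
q=2: r=0, s=29, t=-99   [99*(29) + 29*(-99) = 0]
GCD = 1 with t = 41, so 29*(41) ≡ 1 (mod 99)
Inverse = 41 mod 99 = 41
Check: 29 * 41 = 1189 ≡ 1 (mod 99)

29^(-1) ≡ 41 (mod 99)


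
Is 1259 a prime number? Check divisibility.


Check divisors up to sqrt(1259) = 35.4824
No divisors found.
1259 is prime.

Yes, 1259 is prime


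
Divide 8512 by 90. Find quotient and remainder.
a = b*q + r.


8512 = 90 * 94 + 52
Check: 8460 + 52 = 8512

q = 94, r = 52


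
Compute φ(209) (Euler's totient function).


209 = 11 × 19
Prime factors: 11, 19
φ(209) = 209 × (1-1/11) × (1-1/19)
= 209 × 10/11 × 18/19 = 180

φ(209) = 180


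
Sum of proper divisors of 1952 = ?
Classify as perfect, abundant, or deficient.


Proper divisors: 1, 2, 4, 8, 16, 32, 61, 122, 244, 488, 976
Sum = 1 + 2 + 4 + 8 + 16 + 32 + 61 + 122 + 244 + 488 + 976 = 1954
1954 > 1952 → abundant

s(1952) = 1954 (abundant)


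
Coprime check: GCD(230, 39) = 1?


Euclidean algorithm:
230 = 5 * 39 + 35
39 = 1 * 35 + 4
35 = 8 * 4 + 3
4 = 1 * 3 + 1
3 = 3 * 1 + 0
GCD(230, 39) = 1

Yes, coprime (GCD = 1)


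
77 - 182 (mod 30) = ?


77 - 182 = -105
-105 mod 30 = 15


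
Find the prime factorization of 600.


600 / 2 = 300
300 / 2 = 150
150 / 2 = 75
75 / 3 = 25
25 / 5 = 5
5 / 5 = 1
600 = 2^3 × 3 × 5^2


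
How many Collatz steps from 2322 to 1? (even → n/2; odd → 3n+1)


2322 → 1161 → 3484 → 1742 → 871 → 2614 → 1307 → 3922 → 1961 → 5884 → 2942 → 1471 → 4414 → 2207 → 6622 → 3311 → 9934 → 4967 → 14902 → 7451 → 22354 → 11177 → 33532 → 16766 → 8383 → 25150 → 12575 → 37726 → 18863 → 56590 → 28295 → 84886 → 42443 → 127330 → 63665 → 190996 → 95498 → 47749 → 143248 → 71624 → 35812 → 17906 → 8953 → 26860 → 13430 → 6715 → 20146 → 10073 → 30220 → 15110 → 7555 → 22666 → 11333 → 34000 → 17000 → 8500 → 4250 → 2125 → 6376 → 3188 → 1594 → 797 → 2392 → 1196 → 598 → 299 → 898 → 449 → 1348 → 674 → 337 → 1012 → 506 → 253 → 760 → 380 → 190 → 95 → 286 → 143 → 430 → 215 → 646 → 323 → 970 → 485 → 1456 → 728 → 364 → 182 → 91 → 274 → 137 → 412 → 206 → 103 → 310 → 155 → 466 → 233 → 700 → 350 → 175 → 526 → 263 → 790 → 395 → 1186 → 593 → 1780 → 890 → 445 → 1336 → 668 → 334 → 167 → 502 → 251 → 754 → 377 → 1132 → 566 → 283 → 850 → 425 → 1276 → 638 → 319 → 958 → 479 → 1438 → 719 → 2158 → 1079 → 3238 → 1619 → 4858 → 2429 → 7288 → 3644 → 1822 → 911 → 2734 → 1367 → 4102 → 2051 → 6154 → 3077 → 9232 → 4616 → 2308 → 1154 → 577 → 1732 → 866 → 433 → 1300 → 650 → 325 → 976 → 488 → 244 → 122 → 61 → 184 → 92 → 46 → 23 → 70 → 35 → 106 → 53 → 160 → 80 → 40 → 20 → 10 → 5 → 16 → 8 → 4 → 2 → 1
Total steps = 182

182 steps


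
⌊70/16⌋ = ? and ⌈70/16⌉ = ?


70/16 = 4.3750
floor = 4
ceil = 5

floor = 4, ceil = 5


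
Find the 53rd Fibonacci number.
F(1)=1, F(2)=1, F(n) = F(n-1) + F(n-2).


Sequence: 1, 1, 2, 3, 5, 8, 13, 21, 34, 55, 89, 144, 233, 377, 610, 987, 1597, 2584, 4181, 6765, 10946, 17711, 28657, 46368, 75025, 121393, 196418, 317811, 514229, 832040, 1346269, 2178309, 3524578, 5702887, 9227465, 14930352, 24157817, 39088169, 63245986, 102334155, 165580141, 267914296, 433494437, 701408733, 1134903170, 1836311903, 2971215073, 4807526976, 7778742049, 12586269025, 20365011074, 32951280099, 53316291173
F(53) = 53316291173


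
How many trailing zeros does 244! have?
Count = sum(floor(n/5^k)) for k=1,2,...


floor(244/5) = 48
floor(244/25) = 9
floor(244/125) = 1
Total = 58

58 trailing zeros


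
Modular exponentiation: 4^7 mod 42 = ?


4^1 mod 42 = 4
4^2 mod 42 = 16
4^3 mod 42 = 22
4^4 mod 42 = 4
4^5 mod 42 = 16
4^6 mod 42 = 22
4^7 mod 42 = 4


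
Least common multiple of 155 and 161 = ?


GCD(155, 161) = 1
LCM = 155*161/1 = 24955/1 = 24955

LCM = 24955


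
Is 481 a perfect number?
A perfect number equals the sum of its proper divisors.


Proper divisors of 481: 1, 13, 37
Sum = 1 + 13 + 37 = 51

No, 481 is not perfect (51 ≠ 481)


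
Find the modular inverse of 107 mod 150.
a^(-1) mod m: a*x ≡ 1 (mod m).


Use the extended Euclidean algorithm on (150, 107); each row r = 150*s + 107*t:
r=150, s=1, t=0
r=107, s=0, t=1
q=1: r=43, s=1, t=-1   [150*(1) + 107*(-1) = 43]
q=2: r=21, s=-2, t=3   [150*(-2) + 107*(3) = 21]
q=2: r=1, s=5, t=-7   [150*(5) + 107*(-7) = 1]
q=21: r=0, s=-107, t=150   [150*(-107) + 107*(150) = 0]
GCD = 1 with t = -7, so 107*(-7) ≡ 1 (mod 150)
Inverse = -7 mod 150 = 143
Check: 107 * 143 = 15301 ≡ 1 (mod 150)

107^(-1) ≡ 143 (mod 150)


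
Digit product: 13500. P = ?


1 × 3 × 5 × 0 × 0 = 0


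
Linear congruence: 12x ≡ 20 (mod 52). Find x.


GCD(12, 52) = 4 divides 20
Divide: 3x ≡ 5 (mod 13)
x ≡ 6 (mod 13)


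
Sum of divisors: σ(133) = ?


Divisors of 133: 1, 7, 19, 133
Sum = 1 + 7 + 19 + 133 = 160

σ(133) = 160


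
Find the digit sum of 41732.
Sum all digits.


4 + 1 + 7 + 3 + 2 = 17


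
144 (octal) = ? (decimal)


144 (base 8) = 100 (decimal)
100 (decimal) = 100 (base 10)


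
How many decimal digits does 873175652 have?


873175652 has 9 digits in base 10
floor(log10(873175652)) + 1 = floor(8.9411) + 1 = 9

9 digits (base 10)


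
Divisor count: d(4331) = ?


4331 = 61^1 × 71^1
d(4331) = (1+1) × (1+1) = 4

4 divisors


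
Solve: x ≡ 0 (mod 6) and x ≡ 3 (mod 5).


M = 6*5 = 30
M1 = M/6 = 5, M2 = M/5 = 6
M1^(-1) mod 6 = 5, M2^(-1) mod 5 = 1
x = 0*5*5 + 3*6*1 = 18
18 mod 30 = 18
Check: 18 mod 6 = 0 ✓, 18 mod 5 = 3 ✓

x ≡ 18 (mod 30)


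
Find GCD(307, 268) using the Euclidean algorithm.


307 = 1 * 268 + 39
268 = 6 * 39 + 34
39 = 1 * 34 + 5
34 = 6 * 5 + 4
5 = 1 * 4 + 1
4 = 4 * 1 + 0
GCD = 1


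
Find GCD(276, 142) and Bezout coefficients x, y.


Tabular extended Euclidean (each row: r = 276*s + 142*t):
r=276, s=1, t=0
r=142, s=0, t=1
q=1: r=134, s=1, t=-1   [276*(1) + 142*(-1) = 134]
q=1: r=8, s=-1, t=2   [276*(-1) + 142*(2) = 8]
q=16: r=6, s=17, t=-33   [276*(17) + 142*(-33) = 6]
q=1: r=2, s=-18, t=35   [276*(-18) + 142*(35) = 2]
q=3: r=0, s=71, t=-138   [276*(71) + 142*(-138) = 0]
GCD = 2; from the row with r=2: x=-18, y=35
Check: 276*(-18) + 142*(35) = -4968 + 4970 = 2

GCD = 2, x = -18, y = 35


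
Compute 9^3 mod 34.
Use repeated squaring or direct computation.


9^1 mod 34 = 9
9^2 mod 34 = 13
9^3 mod 34 = 15


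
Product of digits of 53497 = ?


5 × 3 × 4 × 9 × 7 = 3780


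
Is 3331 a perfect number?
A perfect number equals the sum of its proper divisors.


Proper divisors of 3331: 1
Sum = 1 = 1

No, 3331 is not perfect (1 ≠ 3331)


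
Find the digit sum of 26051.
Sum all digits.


2 + 6 + 0 + 5 + 1 = 14


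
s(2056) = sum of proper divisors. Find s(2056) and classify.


Proper divisors: 1, 2, 4, 8, 257, 514, 1028
Sum = 1 + 2 + 4 + 8 + 257 + 514 + 1028 = 1814
1814 < 2056 → deficient

s(2056) = 1814 (deficient)


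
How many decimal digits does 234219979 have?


234219979 has 9 digits in base 10
floor(log10(234219979)) + 1 = floor(8.3696) + 1 = 9

9 digits (base 10)


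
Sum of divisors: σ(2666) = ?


Divisors of 2666: 1, 2, 31, 43, 62, 86, 1333, 2666
Sum = 1 + 2 + 31 + 43 + 62 + 86 + 1333 + 2666 = 4224

σ(2666) = 4224


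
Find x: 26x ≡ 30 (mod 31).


GCD(26, 31) = 1, unique solution
a^(-1) mod 31 = 6
x = 6 * 30 mod 31 = 25

x ≡ 25 (mod 31)


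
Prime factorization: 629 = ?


629 / 17 = 37
37 / 37 = 1
629 = 17 × 37


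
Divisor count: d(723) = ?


723 = 3^1 × 241^1
d(723) = (1+1) × (1+1) = 4

4 divisors


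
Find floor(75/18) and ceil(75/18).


75/18 = 4.1667
floor = 4
ceil = 5

floor = 4, ceil = 5


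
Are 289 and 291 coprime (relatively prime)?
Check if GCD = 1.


Euclidean algorithm:
291 = 1 * 289 + 2
289 = 144 * 2 + 1
2 = 2 * 1 + 0
GCD(289, 291) = 1

Yes, coprime (GCD = 1)


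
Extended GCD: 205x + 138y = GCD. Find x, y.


Tabular extended Euclidean (each row: r = 205*s + 138*t):
r=205, s=1, t=0
r=138, s=0, t=1
q=1: r=67, s=1, t=-1   [205*(1) + 138*(-1) = 67]
q=2: r=4, s=-2, t=3   [205*(-2) + 138*(3) = 4]
q=16: r=3, s=33, t=-49   [205*(33) + 138*(-49) = 3]
q=1: r=1, s=-35, t=52   [205*(-35) + 138*(52) = 1]
q=3: r=0, s=138, t=-205   [205*(138) + 138*(-205) = 0]
GCD = 1; from the row with r=1: x=-35, y=52
Check: 205*(-35) + 138*(52) = -7175 + 7176 = 1

GCD = 1, x = -35, y = 52


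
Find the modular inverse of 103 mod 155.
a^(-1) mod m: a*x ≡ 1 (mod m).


Use the extended Euclidean algorithm on (155, 103); each row r = 155*s + 103*t:
r=155, s=1, t=0
r=103, s=0, t=1
q=1: r=52, s=1, t=-1   [155*(1) + 103*(-1) = 52]
q=1: r=51, s=-1, t=2   [155*(-1) + 103*(2) = 51]
q=1: r=1, s=2, t=-3   [155*(2) + 103*(-3) = 1]
q=51: r=0, s=-103, t=155   [155*(-103) + 103*(155) = 0]
GCD = 1 with t = -3, so 103*(-3) ≡ 1 (mod 155)
Inverse = -3 mod 155 = 152
Check: 103 * 152 = 15656 ≡ 1 (mod 155)

103^(-1) ≡ 152 (mod 155)


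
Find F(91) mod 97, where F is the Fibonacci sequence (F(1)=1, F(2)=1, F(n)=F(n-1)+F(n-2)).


F(k) mod 97 for k=1..91:
1, 1, 2, 3, 5, 8, 13, 21, 34, 55, 89, 47, 39, 86, 28, 17, 45, 62, 10, 72, 82, 57, 42, 2, 44, 46, 90, 39, 32, 71, 6, 77, 83, 63, 49, 15, 64, 79, 46, 28, 74, 5, 79, 84, 66, 53, 22, 75, 0, 75, 75, 53, 31, 84, 18, 5, 23, 28, 51, 79, 33, 15, 48, 63, 14, 77, 91, 71, 65, 39, 7, 46, 53, 2, 55, 57, 15, 72, 87, 62, 52, 17, 69, 86, 58, 47, 8, 55, 63, 21, 84
F(91) mod 97 = 84


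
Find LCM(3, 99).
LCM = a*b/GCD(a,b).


GCD(3, 99) = 3
LCM = 3*99/3 = 297/3 = 99

LCM = 99


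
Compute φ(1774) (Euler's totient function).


1774 = 2 × 887
Prime factors: 2, 887
φ(1774) = 1774 × (1-1/2) × (1-1/887)
= 1774 × 1/2 × 886/887 = 886

φ(1774) = 886


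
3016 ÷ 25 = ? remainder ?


3016 = 25 * 120 + 16
Check: 3000 + 16 = 3016

q = 120, r = 16


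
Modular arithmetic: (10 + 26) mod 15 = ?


10 + 26 = 36
36 mod 15 = 6


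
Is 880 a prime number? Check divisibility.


880 / 2 = 440 (exact division)
880 is NOT prime.

No, 880 is not prime


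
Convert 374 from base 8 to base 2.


374 (base 8) = 252 (decimal)
252 (decimal) = 11111100 (base 2)


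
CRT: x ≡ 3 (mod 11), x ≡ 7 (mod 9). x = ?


M = 11*9 = 99
M1 = M/11 = 9, M2 = M/9 = 11
M1^(-1) mod 11 = 5, M2^(-1) mod 9 = 5
x = 3*9*5 + 7*11*5 = 520
520 mod 99 = 25
Check: 25 mod 11 = 3 ✓, 25 mod 9 = 7 ✓

x ≡ 25 (mod 99)


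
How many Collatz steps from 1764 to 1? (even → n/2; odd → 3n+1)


1764 → 882 → 441 → 1324 → 662 → 331 → 994 → 497 → 1492 → 746 → 373 → 1120 → 560 → 280 → 140 → 70 → 35 → 106 → 53 → 160 → 80 → 40 → 20 → 10 → 5 → 16 → 8 → 4 → 2 → 1
Total steps = 29

29 steps


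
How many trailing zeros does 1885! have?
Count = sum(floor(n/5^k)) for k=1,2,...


floor(1885/5) = 377
floor(1885/25) = 75
floor(1885/125) = 15
floor(1885/625) = 3
Total = 470

470 trailing zeros


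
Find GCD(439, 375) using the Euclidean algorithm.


439 = 1 * 375 + 64
375 = 5 * 64 + 55
64 = 1 * 55 + 9
55 = 6 * 9 + 1
9 = 9 * 1 + 0
GCD = 1


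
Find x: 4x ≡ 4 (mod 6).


GCD(4, 6) = 2 divides 4
Divide: 2x ≡ 2 (mod 3)
x ≡ 1 (mod 3)


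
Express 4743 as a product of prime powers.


4743 / 3 = 1581
1581 / 3 = 527
527 / 17 = 31
31 / 31 = 1
4743 = 3^2 × 17 × 31


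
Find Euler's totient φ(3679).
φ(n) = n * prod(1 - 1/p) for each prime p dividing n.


3679 = 13 × 283
Prime factors: 13, 283
φ(3679) = 3679 × (1-1/13) × (1-1/283)
= 3679 × 12/13 × 282/283 = 3384

φ(3679) = 3384


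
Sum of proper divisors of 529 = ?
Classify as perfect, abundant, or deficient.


Proper divisors: 1, 23
Sum = 1 + 23 = 24
24 < 529 → deficient

s(529) = 24 (deficient)


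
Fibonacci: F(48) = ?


Sequence: 1, 1, 2, 3, 5, 8, 13, 21, 34, 55, 89, 144, 233, 377, 610, 987, 1597, 2584, 4181, 6765, 10946, 17711, 28657, 46368, 75025, 121393, 196418, 317811, 514229, 832040, 1346269, 2178309, 3524578, 5702887, 9227465, 14930352, 24157817, 39088169, 63245986, 102334155, 165580141, 267914296, 433494437, 701408733, 1134903170, 1836311903, 2971215073, 4807526976
F(48) = 4807526976


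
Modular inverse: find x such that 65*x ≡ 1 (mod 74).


Use the extended Euclidean algorithm on (74, 65); each row r = 74*s + 65*t:
r=74, s=1, t=0
r=65, s=0, t=1
q=1: r=9, s=1, t=-1   [74*(1) + 65*(-1) = 9]
q=7: r=2, s=-7, t=8   [74*(-7) + 65*(8) = 2]
q=4: r=1, s=29, t=-33   [74*(29) + 65*(-33) = 1]
q=2: r=0, s=-65, t=74   [74*(-65) + 65*(74) = 0]
GCD = 1 with t = -33, so 65*(-33) ≡ 1 (mod 74)
Inverse = -33 mod 74 = 41
Check: 65 * 41 = 2665 ≡ 1 (mod 74)

65^(-1) ≡ 41 (mod 74)


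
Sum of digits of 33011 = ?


3 + 3 + 0 + 1 + 1 = 8


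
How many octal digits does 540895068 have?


540895068 in base 8 = 4017263534
Number of digits = 10

10 digits (base 8)


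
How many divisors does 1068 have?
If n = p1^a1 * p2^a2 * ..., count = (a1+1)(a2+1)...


1068 = 2^2 × 3^1 × 89^1
d(1068) = (2+1) × (1+1) × (1+1) = 12

12 divisors


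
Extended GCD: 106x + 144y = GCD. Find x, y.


Tabular extended Euclidean (each row: r = 106*s + 144*t):
r=106, s=1, t=0
r=144, s=0, t=1
q=0: r=106, s=1, t=0   [106*(1) + 144*(0) = 106]
q=1: r=38, s=-1, t=1   [106*(-1) + 144*(1) = 38]
q=2: r=30, s=3, t=-2   [106*(3) + 144*(-2) = 30]
q=1: r=8, s=-4, t=3   [106*(-4) + 144*(3) = 8]
q=3: r=6, s=15, t=-11   [106*(15) + 144*(-11) = 6]
q=1: r=2, s=-19, t=14   [106*(-19) + 144*(14) = 2]
q=3: r=0, s=72, t=-53   [106*(72) + 144*(-53) = 0]
GCD = 2; from the row with r=2: x=-19, y=14
Check: 106*(-19) + 144*(14) = -2014 + 2016 = 2

GCD = 2, x = -19, y = 14


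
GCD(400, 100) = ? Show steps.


400 = 4 * 100 + 0
GCD = 100


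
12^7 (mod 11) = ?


12^1 mod 11 = 1
12^2 mod 11 = 1
12^3 mod 11 = 1
12^4 mod 11 = 1
12^5 mod 11 = 1
12^6 mod 11 = 1
12^7 mod 11 = 1


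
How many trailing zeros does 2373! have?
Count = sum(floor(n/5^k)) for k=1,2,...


floor(2373/5) = 474
floor(2373/25) = 94
floor(2373/125) = 18
floor(2373/625) = 3
Total = 589

589 trailing zeros


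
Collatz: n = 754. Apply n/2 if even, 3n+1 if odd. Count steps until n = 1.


754 → 377 → 1132 → 566 → 283 → 850 → 425 → 1276 → 638 → 319 → 958 → 479 → 1438 → 719 → 2158 → 1079 → 3238 → 1619 → 4858 → 2429 → 7288 → 3644 → 1822 → 911 → 2734 → 1367 → 4102 → 2051 → 6154 → 3077 → 9232 → 4616 → 2308 → 1154 → 577 → 1732 → 866 → 433 → 1300 → 650 → 325 → 976 → 488 → 244 → 122 → 61 → 184 → 92 → 46 → 23 → 70 → 35 → 106 → 53 → 160 → 80 → 40 → 20 → 10 → 5 → 16 → 8 → 4 → 2 → 1
Total steps = 64

64 steps


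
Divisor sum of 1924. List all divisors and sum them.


Divisors of 1924: 1, 2, 4, 13, 26, 37, 52, 74, 148, 481, 962, 1924
Sum = 1 + 2 + 4 + 13 + 26 + 37 + 52 + 74 + 148 + 481 + 962 + 1924 = 3724

σ(1924) = 3724


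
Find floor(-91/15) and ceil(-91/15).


-91/15 = -6.0667
floor = -7
ceil = -6

floor = -7, ceil = -6


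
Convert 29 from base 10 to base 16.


29 (base 10) = 29 (decimal)
29 (decimal) = 1D (base 16)


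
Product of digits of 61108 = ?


6 × 1 × 1 × 0 × 8 = 0


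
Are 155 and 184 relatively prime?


Euclidean algorithm:
184 = 1 * 155 + 29
155 = 5 * 29 + 10
29 = 2 * 10 + 9
10 = 1 * 9 + 1
9 = 9 * 1 + 0
GCD(155, 184) = 1

Yes, coprime (GCD = 1)


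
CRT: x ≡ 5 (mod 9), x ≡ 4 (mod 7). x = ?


M = 9*7 = 63
M1 = M/9 = 7, M2 = M/7 = 9
M1^(-1) mod 9 = 4, M2^(-1) mod 7 = 4
x = 5*7*4 + 4*9*4 = 284
284 mod 63 = 32
Check: 32 mod 9 = 5 ✓, 32 mod 7 = 4 ✓

x ≡ 32 (mod 63)


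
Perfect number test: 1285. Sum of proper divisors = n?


Proper divisors of 1285: 1, 5, 257
Sum = 1 + 5 + 257 = 263

No, 1285 is not perfect (263 ≠ 1285)


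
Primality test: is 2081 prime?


Check divisors up to sqrt(2081) = 45.6180
No divisors found.
2081 is prime.

Yes, 2081 is prime


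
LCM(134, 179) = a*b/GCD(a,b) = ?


GCD(134, 179) = 1
LCM = 134*179/1 = 23986/1 = 23986

LCM = 23986


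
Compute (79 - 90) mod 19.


79 - 90 = -11
-11 mod 19 = 8


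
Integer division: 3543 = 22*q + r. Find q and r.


3543 = 22 * 161 + 1
Check: 3542 + 1 = 3543

q = 161, r = 1
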